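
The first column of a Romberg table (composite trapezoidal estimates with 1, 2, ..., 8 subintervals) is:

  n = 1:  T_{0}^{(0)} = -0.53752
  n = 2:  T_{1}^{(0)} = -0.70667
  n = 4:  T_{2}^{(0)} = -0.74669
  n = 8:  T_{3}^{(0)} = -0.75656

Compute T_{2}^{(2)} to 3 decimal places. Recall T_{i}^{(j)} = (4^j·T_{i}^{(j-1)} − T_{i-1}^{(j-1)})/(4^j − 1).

Richardson extrapolation on the trapezoidal column (denominator 4−1=3):
T_{1}^{(1)} = (4·(-0.70667) − (-0.53752)) / 3 = -0.76305
T_{2}^{(1)} = (4·(-0.74669) − (-0.70667)) / 3 = -0.76003
T_{2}^{(2)} = (16·(-0.76003) − (-0.76305)) / 15 = -0.75983

-0.760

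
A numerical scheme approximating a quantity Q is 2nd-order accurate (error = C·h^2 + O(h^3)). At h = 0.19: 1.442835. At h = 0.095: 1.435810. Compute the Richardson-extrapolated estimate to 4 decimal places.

1.4335

The leading error scales as h^2; refining by a factor of 2 reduces it by 2^2 = 4.
Extrapolated value = (4·A(h/2) − A(h)) / (4 − 1)
= (4·1.435810 − 1.442835) / 3
= 4.300405 / 3 = 1.433468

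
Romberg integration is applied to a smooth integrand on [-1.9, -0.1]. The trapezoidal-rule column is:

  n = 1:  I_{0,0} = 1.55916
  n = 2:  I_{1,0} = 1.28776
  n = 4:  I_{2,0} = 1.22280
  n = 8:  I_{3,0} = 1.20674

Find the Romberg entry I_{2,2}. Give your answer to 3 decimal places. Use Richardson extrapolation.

Richardson extrapolation on the trapezoidal column (denominator 4−1=3):
I_{1,1} = 1.28776 + (1.28776 − 1.55916)/3 = 1.19729
I_{2,1} = (4·1.22280 − 1.28776) / 3 = 1.20115
I_{2,2} = 1.20115 + (1.20115 − 1.19729)/15 = 1.20141

1.201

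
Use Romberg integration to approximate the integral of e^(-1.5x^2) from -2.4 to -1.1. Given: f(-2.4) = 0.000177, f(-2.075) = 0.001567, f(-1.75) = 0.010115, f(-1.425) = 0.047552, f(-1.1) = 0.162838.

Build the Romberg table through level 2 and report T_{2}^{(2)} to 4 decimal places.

0.0409

T_{0}^{(0)} (trapezoid, 1 panel, h=1.3000): 0.105960
T_{1}^{(0)} (trapezoid, 2 panels, h=0.6500): 0.059555
T_{2}^{(0)} (trapezoid, 4 panels, h=0.3250): 0.045741
T_{1}^{(1)} = 0.059555 + (0.059555 − 0.105960)/3 = 0.044087
T_{2}^{(1)} = 0.045741 + (0.045741 − 0.059555)/3 = 0.041136
T_{2}^{(2)} = 0.041136 + (0.041136 − 0.044087)/15 = 0.040939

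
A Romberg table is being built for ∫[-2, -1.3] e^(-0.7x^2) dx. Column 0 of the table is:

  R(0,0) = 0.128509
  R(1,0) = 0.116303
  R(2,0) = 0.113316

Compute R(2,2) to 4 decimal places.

Richardson extrapolation on the trapezoidal column (denominator 4−1=3):
R(1,1) = (4·0.116303 − 0.128509) / 3 = 0.112234
R(2,1) = 0.113316 + (0.113316 − 0.116303)/3 = 0.112320
R(2,2) = 0.112320 + (0.112320 − 0.112234)/15 = 0.112326

0.1123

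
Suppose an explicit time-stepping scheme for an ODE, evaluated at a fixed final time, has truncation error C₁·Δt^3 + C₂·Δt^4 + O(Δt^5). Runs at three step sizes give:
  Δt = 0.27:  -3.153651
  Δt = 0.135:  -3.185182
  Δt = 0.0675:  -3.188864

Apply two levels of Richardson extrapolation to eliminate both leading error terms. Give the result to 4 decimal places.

-3.1894

First eliminate the Δt^3 term (factor 2^3 = 8):
  B₁ = (8·(-3.185182) − (-3.153651))/7 = -3.189686
  B₂ = (8·(-3.188864) − (-3.185182))/7 = -3.189390
Then eliminate the Δt^4 term (factor 2^4 = 16):
  (16·(-3.189390) − (-3.189686))/15 = -3.189370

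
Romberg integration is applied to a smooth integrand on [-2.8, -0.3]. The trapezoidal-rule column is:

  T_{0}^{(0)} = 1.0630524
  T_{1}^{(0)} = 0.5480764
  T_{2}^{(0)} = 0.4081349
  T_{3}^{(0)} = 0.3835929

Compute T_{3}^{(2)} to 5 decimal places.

T_{2}^{(1)} = 0.4081349 + (0.4081349 − 0.5480764)/3 = 0.3614877
T_{3}^{(1)} = 0.3835929 + (0.3835929 − 0.4081349)/3 = 0.3754122
T_{3}^{(2)} = 0.3754122 + (0.3754122 − 0.3614877)/15 = 0.3763405

0.37634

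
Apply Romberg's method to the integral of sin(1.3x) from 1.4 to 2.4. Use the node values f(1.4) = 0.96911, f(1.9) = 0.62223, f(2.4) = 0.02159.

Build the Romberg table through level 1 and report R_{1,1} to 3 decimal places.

0.580

R_{0,0} (trapezoid, 1 panel, h=1.0000): 0.49535
R_{1,0} (trapezoid, 2 panels, h=0.5000): 0.55879
R_{1,1} = 0.55879 + (0.55879 − 0.49535)/3 = 0.57994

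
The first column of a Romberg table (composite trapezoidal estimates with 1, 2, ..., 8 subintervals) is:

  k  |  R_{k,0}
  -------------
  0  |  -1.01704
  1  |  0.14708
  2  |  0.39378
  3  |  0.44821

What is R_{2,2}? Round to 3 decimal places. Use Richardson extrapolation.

Richardson extrapolation on the trapezoidal column (denominator 4−1=3):
R_{1,1} = (4·0.14708 − (-1.01704)) / 3 = 0.53512
R_{2,1} = (4·0.39378 − 0.14708) / 3 = 0.47601
R_{2,2} = (16·0.47601 − 0.53512) / 15 = 0.47207

0.472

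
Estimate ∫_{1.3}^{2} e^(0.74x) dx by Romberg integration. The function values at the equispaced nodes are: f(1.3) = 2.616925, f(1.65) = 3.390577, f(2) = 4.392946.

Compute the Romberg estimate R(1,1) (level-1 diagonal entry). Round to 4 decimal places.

R(0,0) (trapezoid, 1 panel, h=0.7000): 2.453455
R(1,0) (trapezoid, 2 panels, h=0.3500): 2.413429
R(1,1) = 2.413429 + (2.413429 − 2.453455)/3 = 2.400087

2.4001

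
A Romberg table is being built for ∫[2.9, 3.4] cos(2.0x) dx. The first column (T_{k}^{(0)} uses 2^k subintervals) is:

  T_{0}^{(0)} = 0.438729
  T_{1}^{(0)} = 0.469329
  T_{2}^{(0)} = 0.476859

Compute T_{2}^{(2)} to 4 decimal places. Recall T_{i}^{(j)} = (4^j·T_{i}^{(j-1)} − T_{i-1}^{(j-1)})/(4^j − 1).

0.4794

T_{1}^{(1)} = (4·0.469329 − 0.438729) / 3 = 0.479529
T_{2}^{(1)} = (4·0.476859 − 0.469329) / 3 = 0.479369
T_{2}^{(2)} = 0.479369 + (0.479369 − 0.479529)/15 = 0.479358
(Column j=1 coincides with Simpson's rule on the same nodes.)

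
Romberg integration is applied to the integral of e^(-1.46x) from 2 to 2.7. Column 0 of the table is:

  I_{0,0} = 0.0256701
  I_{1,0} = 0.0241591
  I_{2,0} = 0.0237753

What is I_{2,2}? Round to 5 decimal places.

I_{1,1} = 0.0241591 + (0.0241591 − 0.0256701)/3 = 0.0236554
I_{2,1} = 0.0237753 + (0.0237753 − 0.0241591)/3 = 0.0236474
I_{2,2} = (16·0.0236474 − 0.0236554) / 15 = 0.0236469

0.02365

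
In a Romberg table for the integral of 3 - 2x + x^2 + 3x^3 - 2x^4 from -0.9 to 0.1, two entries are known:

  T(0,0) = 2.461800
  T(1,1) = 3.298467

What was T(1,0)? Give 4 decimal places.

3.0893

From T(1,1) = (4·T(1,0) − T(0,0))/3, solve for T(1,0):
4·T(1,0) = 3·3.298467 + 2.461800 = 12.357201
T(1,0) = 3.089300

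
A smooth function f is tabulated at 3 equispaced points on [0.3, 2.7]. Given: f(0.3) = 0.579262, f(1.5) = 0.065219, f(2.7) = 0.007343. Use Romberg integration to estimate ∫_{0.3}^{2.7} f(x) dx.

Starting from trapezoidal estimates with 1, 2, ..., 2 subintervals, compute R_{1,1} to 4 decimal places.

R_{0,0} (trapezoid, 1 panel, h=2.4000): 0.703926
R_{1,0} (trapezoid, 2 panels, h=1.2000): 0.430226
R_{1,1} = 0.430226 + (0.430226 − 0.703926)/3 = 0.338993

0.3390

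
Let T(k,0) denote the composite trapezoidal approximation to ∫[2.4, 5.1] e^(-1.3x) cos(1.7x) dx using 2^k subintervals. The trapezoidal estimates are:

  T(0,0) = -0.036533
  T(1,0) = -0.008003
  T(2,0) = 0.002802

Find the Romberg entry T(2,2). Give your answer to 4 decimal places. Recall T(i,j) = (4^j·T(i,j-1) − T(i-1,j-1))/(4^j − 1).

Richardson extrapolation on the trapezoidal column (denominator 4−1=3):
T(1,1) = (4·(-0.008003) − (-0.036533)) / 3 = 0.001507
T(2,1) = (4·0.002802 − (-0.008003)) / 3 = 0.006404
T(2,2) = 0.006404 + (0.006404 − 0.001507)/15 = 0.006730
(Column j=1 coincides with Simpson's rule on the same nodes.)

0.0067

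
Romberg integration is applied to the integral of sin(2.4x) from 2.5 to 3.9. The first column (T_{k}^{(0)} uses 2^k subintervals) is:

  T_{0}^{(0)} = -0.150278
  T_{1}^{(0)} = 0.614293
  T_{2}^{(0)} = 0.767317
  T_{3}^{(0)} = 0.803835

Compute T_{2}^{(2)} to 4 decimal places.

Richardson extrapolation on the trapezoidal column (denominator 4−1=3):
T_{1}^{(1)} = (4·0.614293 − (-0.150278)) / 3 = 0.869150
T_{2}^{(1)} = 0.767317 + (0.767317 − 0.614293)/3 = 0.818325
T_{2}^{(2)} = 0.818325 + (0.818325 − 0.869150)/15 = 0.814937

0.8149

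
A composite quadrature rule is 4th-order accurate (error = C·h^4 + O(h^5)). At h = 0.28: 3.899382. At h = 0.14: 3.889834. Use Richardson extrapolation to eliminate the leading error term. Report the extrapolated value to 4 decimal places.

Extrapolated value = (16·A(h/2) − A(h)) / (16 − 1)
= (16·3.889834 − 3.899382) / 15
= 58.337962 / 15 = 3.889197

3.8892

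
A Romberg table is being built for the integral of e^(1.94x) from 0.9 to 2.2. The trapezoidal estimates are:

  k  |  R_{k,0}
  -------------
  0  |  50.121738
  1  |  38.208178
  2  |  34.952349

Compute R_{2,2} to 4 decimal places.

R_{1,1} = (4·38.208178 − 50.121738) / 3 = 34.236991
R_{2,1} = (4·34.952349 − 38.208178) / 3 = 33.867073
R_{2,2} = (16·33.867073 − 34.236991) / 15 = 33.842412

33.8424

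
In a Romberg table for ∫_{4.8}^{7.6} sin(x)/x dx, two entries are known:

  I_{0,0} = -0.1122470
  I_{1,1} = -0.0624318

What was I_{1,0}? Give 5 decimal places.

-0.07489

From I_{1,1} = (4·I_{1,0} − I_{0,0})/3, solve for I_{1,0}:
4·I_{1,0} = 3·(-0.0624318) + (-0.1122470) = -0.2995424
I_{1,0} = -0.0748856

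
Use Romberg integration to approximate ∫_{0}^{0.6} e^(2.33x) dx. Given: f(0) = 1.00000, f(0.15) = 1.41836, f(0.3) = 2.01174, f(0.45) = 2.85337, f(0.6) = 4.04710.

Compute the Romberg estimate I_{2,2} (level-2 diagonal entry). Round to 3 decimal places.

I_{0,0} (trapezoid, 1 panel, h=0.6000): 1.51413
I_{1,0} (trapezoid, 2 panels, h=0.3000): 1.36059
I_{2,0} (trapezoid, 4 panels, h=0.1500): 1.32105
I_{1,1} = 1.36059 + (1.36059 − 1.51413)/3 = 1.30941
I_{2,1} = 1.32105 + (1.32105 − 1.36059)/3 = 1.30787
I_{2,2} = 1.30787 + (1.30787 − 1.30941)/15 = 1.30777

1.308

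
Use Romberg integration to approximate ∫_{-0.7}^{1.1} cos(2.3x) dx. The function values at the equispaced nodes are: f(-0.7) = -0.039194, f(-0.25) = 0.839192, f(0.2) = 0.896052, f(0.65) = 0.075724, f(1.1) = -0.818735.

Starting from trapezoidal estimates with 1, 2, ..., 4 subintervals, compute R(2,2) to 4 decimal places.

R(0,0) (trapezoid, 1 panel, h=1.8000): -0.772136
R(1,0) (trapezoid, 2 panels, h=0.9000): 0.420379
R(2,0) (trapezoid, 4 panels, h=0.4500): 0.621902
R(1,1) = 0.420379 + (0.420379 − (-0.772136))/3 = 0.817884
R(2,1) = 0.621902 + (0.621902 − 0.420379)/3 = 0.689076
R(2,2) = 0.689076 + (0.689076 − 0.817884)/15 = 0.680489

0.6805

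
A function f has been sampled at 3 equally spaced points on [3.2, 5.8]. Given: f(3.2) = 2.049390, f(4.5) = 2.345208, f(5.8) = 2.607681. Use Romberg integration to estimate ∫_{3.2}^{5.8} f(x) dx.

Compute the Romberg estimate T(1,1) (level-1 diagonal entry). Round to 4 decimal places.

6.0831

T(0,0) (trapezoid, 1 panel, h=2.6000): 6.054192
T(1,0) (trapezoid, 2 panels, h=1.3000): 6.075867
T(1,1) = 6.075867 + (6.075867 − 6.054192)/3 = 6.083092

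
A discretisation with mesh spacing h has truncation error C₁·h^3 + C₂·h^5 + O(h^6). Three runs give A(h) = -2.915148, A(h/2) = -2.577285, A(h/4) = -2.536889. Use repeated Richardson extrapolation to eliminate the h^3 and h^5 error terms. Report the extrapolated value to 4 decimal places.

-2.5312

First eliminate the h^3 term (factor 2^3 = 8):
  B₁ = (8·(-2.577285) − (-2.915148))/7 = -2.529019
  B₂ = (8·(-2.536889) − (-2.577285))/7 = -2.531118
Then eliminate the h^5 term (factor 2^5 = 32):
  (32·(-2.531118) − (-2.529019))/31 = -2.531186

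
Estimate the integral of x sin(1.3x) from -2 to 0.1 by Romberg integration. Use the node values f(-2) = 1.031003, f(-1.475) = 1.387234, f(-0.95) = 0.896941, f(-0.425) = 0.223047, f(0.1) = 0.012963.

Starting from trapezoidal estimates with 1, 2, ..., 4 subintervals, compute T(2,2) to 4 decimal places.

1.6240

T(0,0) (trapezoid, 1 panel, h=2.1000): 1.096164
T(1,0) (trapezoid, 2 panels, h=1.0500): 1.489870
T(2,0) (trapezoid, 4 panels, h=0.5250): 1.590333
T(1,1) = 1.489870 + (1.489870 − 1.096164)/3 = 1.621105
T(2,1) = 1.590333 + (1.590333 − 1.489870)/3 = 1.623821
T(2,2) = 1.623821 + (1.623821 − 1.621105)/15 = 1.624002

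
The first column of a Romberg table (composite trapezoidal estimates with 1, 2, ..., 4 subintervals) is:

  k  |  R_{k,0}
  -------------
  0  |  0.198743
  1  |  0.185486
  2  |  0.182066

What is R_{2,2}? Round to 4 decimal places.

Richardson extrapolation on the trapezoidal column (denominator 4−1=3):
R_{1,1} = (4·0.185486 − 0.198743) / 3 = 0.181067
R_{2,1} = 0.182066 + (0.182066 − 0.185486)/3 = 0.180926
R_{2,2} = (16·0.180926 − 0.181067) / 15 = 0.180917

0.1809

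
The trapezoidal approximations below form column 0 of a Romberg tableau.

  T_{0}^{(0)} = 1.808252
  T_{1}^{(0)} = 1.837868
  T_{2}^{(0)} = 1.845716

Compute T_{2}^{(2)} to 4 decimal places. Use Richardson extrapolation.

1.8484

Richardson extrapolation on the trapezoidal column (denominator 4−1=3):
T_{1}^{(1)} = (4·1.837868 − 1.808252) / 3 = 1.847740
T_{2}^{(1)} = 1.845716 + (1.845716 − 1.837868)/3 = 1.848332
T_{2}^{(2)} = 1.848332 + (1.848332 − 1.847740)/15 = 1.848371
(Column j=1 coincides with Simpson's rule on the same nodes.)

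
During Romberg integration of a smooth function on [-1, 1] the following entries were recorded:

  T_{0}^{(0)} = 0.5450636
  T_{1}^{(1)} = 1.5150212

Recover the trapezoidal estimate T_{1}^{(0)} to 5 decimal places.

From T_{1}^{(1)} = (4·T_{1}^{(0)} − T_{0}^{(0)})/3, solve for T_{1}^{(0)}:
4·T_{1}^{(0)} = 3·1.5150212 + 0.5450636 = 5.0901272
T_{1}^{(0)} = 1.2725318

1.27253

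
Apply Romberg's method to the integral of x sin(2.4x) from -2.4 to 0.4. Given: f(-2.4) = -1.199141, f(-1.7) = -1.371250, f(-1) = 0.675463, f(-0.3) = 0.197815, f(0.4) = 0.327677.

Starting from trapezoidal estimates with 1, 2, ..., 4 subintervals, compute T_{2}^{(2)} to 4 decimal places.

T_{0}^{(0)} (trapezoid, 1 panel, h=2.8000): -1.220050
T_{1}^{(0)} (trapezoid, 2 panels, h=1.4000): 0.335623
T_{2}^{(0)} (trapezoid, 4 panels, h=0.7000): -0.653593
T_{1}^{(1)} = 0.335623 + (0.335623 − (-1.220050))/3 = 0.854181
T_{2}^{(1)} = -0.653593 + (-0.653593 − 0.335623)/3 = -0.983332
T_{2}^{(2)} = -0.983332 + (-0.983332 − 0.854181)/15 = -1.105833

-1.1058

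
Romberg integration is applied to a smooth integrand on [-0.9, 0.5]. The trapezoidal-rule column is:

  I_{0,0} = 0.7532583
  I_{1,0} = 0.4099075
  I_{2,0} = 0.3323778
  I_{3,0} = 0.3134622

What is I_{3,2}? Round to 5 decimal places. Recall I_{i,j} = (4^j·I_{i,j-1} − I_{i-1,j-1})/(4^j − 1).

0.30720

I_{2,1} = (4·0.3323778 − 0.4099075) / 3 = 0.3065346
I_{3,1} = (4·0.3134622 − 0.3323778) / 3 = 0.3071570
I_{3,2} = (16·0.3071570 − 0.3065346) / 15 = 0.3071985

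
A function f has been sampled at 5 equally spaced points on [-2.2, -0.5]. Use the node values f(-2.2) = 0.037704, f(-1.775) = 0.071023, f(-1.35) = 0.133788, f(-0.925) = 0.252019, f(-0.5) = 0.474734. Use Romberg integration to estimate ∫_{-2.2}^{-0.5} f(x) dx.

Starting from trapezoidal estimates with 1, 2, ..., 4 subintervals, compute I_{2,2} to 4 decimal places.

0.2933

I_{0,0} (trapezoid, 1 panel, h=1.7000): 0.435572
I_{1,0} (trapezoid, 2 panels, h=0.8500): 0.331506
I_{2,0} (trapezoid, 4 panels, h=0.4250): 0.303046
I_{1,1} = 0.331506 + (0.331506 − 0.435572)/3 = 0.296817
I_{2,1} = 0.303046 + (0.303046 − 0.331506)/3 = 0.293559
I_{2,2} = 0.293559 + (0.293559 − 0.296817)/15 = 0.293342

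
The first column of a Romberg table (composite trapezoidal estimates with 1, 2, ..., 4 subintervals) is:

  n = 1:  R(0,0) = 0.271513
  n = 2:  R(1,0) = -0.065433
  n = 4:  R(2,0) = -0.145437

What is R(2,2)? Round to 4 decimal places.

Richardson extrapolation on the trapezoidal column (denominator 4−1=3):
R(1,1) = -0.065433 + (-0.065433 − 0.271513)/3 = -0.177748
R(2,1) = -0.145437 + (-0.145437 − (-0.065433))/3 = -0.172105
R(2,2) = -0.172105 + (-0.172105 − (-0.177748))/15 = -0.171729

-0.1717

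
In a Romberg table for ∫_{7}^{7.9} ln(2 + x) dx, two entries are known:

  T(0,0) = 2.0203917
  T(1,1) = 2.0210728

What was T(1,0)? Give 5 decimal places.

From T(1,1) = (4·T(1,0) − T(0,0))/3, solve for T(1,0):
4·T(1,0) = 3·2.0210728 + 2.0203917 = 8.0836101
T(1,0) = 2.0209025

2.02090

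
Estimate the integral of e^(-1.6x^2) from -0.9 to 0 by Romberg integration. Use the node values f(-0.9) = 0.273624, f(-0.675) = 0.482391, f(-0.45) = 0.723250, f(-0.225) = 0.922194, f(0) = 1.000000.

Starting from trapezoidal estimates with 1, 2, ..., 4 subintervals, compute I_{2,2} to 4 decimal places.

I_{0,0} (trapezoid, 1 panel, h=0.9000): 0.573131
I_{1,0} (trapezoid, 2 panels, h=0.4500): 0.612028
I_{2,0} (trapezoid, 4 panels, h=0.2250): 0.622046
I_{1,1} = 0.612028 + (0.612028 − 0.573131)/3 = 0.624994
I_{2,1} = 0.622046 + (0.622046 − 0.612028)/3 = 0.625385
I_{2,2} = 0.625385 + (0.625385 − 0.624994)/15 = 0.625411

0.6254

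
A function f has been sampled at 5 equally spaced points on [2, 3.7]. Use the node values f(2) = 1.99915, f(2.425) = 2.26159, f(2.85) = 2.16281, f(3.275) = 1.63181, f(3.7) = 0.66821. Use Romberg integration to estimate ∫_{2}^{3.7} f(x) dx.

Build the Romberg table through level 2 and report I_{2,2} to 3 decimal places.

3.196

I_{0,0} (trapezoid, 1 panel, h=1.7000): 2.26726
I_{1,0} (trapezoid, 2 panels, h=0.8500): 2.97202
I_{2,0} (trapezoid, 4 panels, h=0.4250): 3.14070
I_{1,1} = 2.97202 + (2.97202 − 2.26726)/3 = 3.20694
I_{2,1} = 3.14070 + (3.14070 − 2.97202)/3 = 3.19693
I_{2,2} = 3.19693 + (3.19693 − 3.20694)/15 = 3.19626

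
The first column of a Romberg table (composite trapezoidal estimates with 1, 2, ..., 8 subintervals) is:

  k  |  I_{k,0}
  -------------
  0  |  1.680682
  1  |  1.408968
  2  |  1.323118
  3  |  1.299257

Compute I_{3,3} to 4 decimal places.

1.2911

Richardson extrapolation on the trapezoidal column (denominator 4−1=3):
I_{1,1} = (4·1.408968 − 1.680682) / 3 = 1.318397
I_{2,1} = (4·1.323118 − 1.408968) / 3 = 1.294501
I_{3,1} = 1.299257 + (1.299257 − 1.323118)/3 = 1.291303
I_{2,2} = 1.294501 + (1.294501 − 1.318397)/15 = 1.292908
I_{3,2} = 1.291303 + (1.291303 − 1.294501)/15 = 1.291090
I_{3,3} = 1.291090 + (1.291090 − 1.292908)/63 = 1.291061
(Column j=1 coincides with Simpson's rule on the same nodes.)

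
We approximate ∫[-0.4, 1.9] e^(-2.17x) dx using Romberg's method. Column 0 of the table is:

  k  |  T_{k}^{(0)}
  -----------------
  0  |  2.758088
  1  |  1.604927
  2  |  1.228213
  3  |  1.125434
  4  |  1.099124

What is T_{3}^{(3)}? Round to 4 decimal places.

T_{1}^{(1)} = (4·1.604927 − 2.758088) / 3 = 1.220540
T_{2}^{(1)} = 1.228213 + (1.228213 − 1.604927)/3 = 1.102642
T_{3}^{(1)} = 1.125434 + (1.125434 − 1.228213)/3 = 1.091174
T_{2}^{(2)} = 1.102642 + (1.102642 − 1.220540)/15 = 1.094782
T_{3}^{(2)} = (16·1.091174 − 1.102642) / 15 = 1.090409
T_{3}^{(3)} = (64·1.090409 − 1.094782) / 63 = 1.090340
(Column j=1 coincides with Simpson's rule on the same nodes.)

1.0903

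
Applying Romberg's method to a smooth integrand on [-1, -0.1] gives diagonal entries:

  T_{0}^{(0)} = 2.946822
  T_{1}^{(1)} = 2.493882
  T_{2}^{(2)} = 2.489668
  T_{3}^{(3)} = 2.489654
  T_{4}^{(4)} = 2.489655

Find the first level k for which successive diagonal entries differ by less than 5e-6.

|T_{1}^{(1)} − T_{0}^{(0)}| = 0.452940 ≥ 5e-6
|T_{2}^{(2)} − T_{1}^{(1)}| = 0.004214 ≥ 5e-6
|T_{3}^{(3)} − T_{2}^{(2)}| = 0.000014 ≥ 5e-6
|T_{4}^{(4)} − T_{3}^{(3)}| = 0.000001 < 5e-6

k = 4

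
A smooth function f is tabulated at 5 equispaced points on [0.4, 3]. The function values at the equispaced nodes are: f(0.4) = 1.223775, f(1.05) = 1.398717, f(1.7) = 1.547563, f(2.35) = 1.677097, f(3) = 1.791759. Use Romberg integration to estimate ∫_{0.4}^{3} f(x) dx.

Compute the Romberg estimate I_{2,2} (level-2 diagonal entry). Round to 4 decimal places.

3.9897

I_{0,0} (trapezoid, 1 panel, h=2.6000): 3.920194
I_{1,0} (trapezoid, 2 panels, h=1.3000): 3.971929
I_{2,0} (trapezoid, 4 panels, h=0.6500): 3.985244
I_{1,1} = 3.971929 + (3.971929 − 3.920194)/3 = 3.989174
I_{2,1} = 3.985244 + (3.985244 − 3.971929)/3 = 3.989682
I_{2,2} = 3.989682 + (3.989682 − 3.989174)/15 = 3.989716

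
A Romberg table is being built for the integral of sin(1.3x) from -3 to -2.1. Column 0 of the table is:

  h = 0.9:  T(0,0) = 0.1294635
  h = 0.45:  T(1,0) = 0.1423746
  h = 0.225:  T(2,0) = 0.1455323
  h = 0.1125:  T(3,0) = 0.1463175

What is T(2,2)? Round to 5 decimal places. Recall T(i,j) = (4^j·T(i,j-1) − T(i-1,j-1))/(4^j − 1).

0.14658

T(1,1) = 0.1423746 + (0.1423746 − 0.1294635)/3 = 0.1466783
T(2,1) = (4·0.1455323 − 0.1423746) / 3 = 0.1465849
T(2,2) = 0.1465849 + (0.1465849 − 0.1466783)/15 = 0.1465787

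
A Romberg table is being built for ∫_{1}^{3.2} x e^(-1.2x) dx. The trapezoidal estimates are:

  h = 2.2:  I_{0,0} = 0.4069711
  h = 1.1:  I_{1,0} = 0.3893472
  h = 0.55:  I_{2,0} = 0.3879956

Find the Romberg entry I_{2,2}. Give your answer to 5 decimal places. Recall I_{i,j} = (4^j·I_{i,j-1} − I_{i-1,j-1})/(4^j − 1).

Richardson extrapolation on the trapezoidal column (denominator 4−1=3):
I_{1,1} = 0.3893472 + (0.3893472 − 0.4069711)/3 = 0.3834726
I_{2,1} = 0.3879956 + (0.3879956 − 0.3893472)/3 = 0.3875451
I_{2,2} = 0.3875451 + (0.3875451 − 0.3834726)/15 = 0.3878166

0.38782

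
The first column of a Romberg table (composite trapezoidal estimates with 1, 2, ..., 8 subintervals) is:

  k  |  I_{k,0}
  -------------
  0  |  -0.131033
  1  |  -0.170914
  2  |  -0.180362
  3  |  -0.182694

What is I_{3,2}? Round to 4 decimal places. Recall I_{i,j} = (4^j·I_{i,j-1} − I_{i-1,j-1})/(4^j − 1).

-0.1835

Richardson extrapolation on the trapezoidal column (denominator 4−1=3):
I_{2,1} = -0.180362 + (-0.180362 − (-0.170914))/3 = -0.183511
I_{3,1} = (4·(-0.182694) − (-0.180362)) / 3 = -0.183471
I_{3,2} = (16·(-0.183471) − (-0.183511)) / 15 = -0.183468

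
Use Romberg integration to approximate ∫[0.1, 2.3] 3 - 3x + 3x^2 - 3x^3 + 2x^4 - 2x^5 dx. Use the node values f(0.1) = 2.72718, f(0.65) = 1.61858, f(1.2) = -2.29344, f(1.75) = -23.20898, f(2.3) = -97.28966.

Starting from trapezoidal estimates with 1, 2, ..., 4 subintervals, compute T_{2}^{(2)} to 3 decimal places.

-33.742

T_{0}^{(0)} (trapezoid, 1 panel, h=2.2000): -104.01873
T_{1}^{(0)} (trapezoid, 2 panels, h=1.1000): -54.53215
T_{2}^{(0)} (trapezoid, 4 panels, h=0.5500): -39.14079
T_{1}^{(1)} = -54.53215 + (-54.53215 − (-104.01873))/3 = -38.03662
T_{2}^{(1)} = -39.14079 + (-39.14079 − (-54.53215))/3 = -34.01034
T_{2}^{(2)} = -34.01034 + (-34.01034 − (-38.03662))/15 = -33.74192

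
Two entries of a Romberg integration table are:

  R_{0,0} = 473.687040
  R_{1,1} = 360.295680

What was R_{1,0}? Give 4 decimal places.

388.6435

From R_{1,1} = (4·R_{1,0} − R_{0,0})/3, solve for R_{1,0}:
4·R_{1,0} = 3·360.295680 + 473.687040 = 1554.574080
R_{1,0} = 388.643520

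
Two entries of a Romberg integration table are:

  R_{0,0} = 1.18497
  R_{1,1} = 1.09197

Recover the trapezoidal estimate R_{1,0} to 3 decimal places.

From R_{1,1} = (4·R_{1,0} − R_{0,0})/3, solve for R_{1,0}:
4·R_{1,0} = 3·1.09197 + 1.18497 = 4.46088
R_{1,0} = 1.11522

1.115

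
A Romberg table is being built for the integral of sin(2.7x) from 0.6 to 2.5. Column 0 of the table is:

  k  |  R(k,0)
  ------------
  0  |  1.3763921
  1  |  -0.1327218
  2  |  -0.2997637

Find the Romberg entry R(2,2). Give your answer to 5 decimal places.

Richardson extrapolation on the trapezoidal column (denominator 4−1=3):
R(1,1) = -0.1327218 + (-0.1327218 − 1.3763921)/3 = -0.6357598
R(2,1) = -0.2997637 + (-0.2997637 − (-0.1327218))/3 = -0.3554443
R(2,2) = -0.3554443 + (-0.3554443 − (-0.6357598))/15 = -0.3367566
(Column j=1 coincides with Simpson's rule on the same nodes.)

-0.33676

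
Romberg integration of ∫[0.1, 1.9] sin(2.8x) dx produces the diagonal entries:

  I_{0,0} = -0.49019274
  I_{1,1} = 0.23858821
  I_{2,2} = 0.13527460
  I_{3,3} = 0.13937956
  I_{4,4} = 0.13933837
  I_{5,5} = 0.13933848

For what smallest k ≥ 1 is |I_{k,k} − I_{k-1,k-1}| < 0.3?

k = 2

|I_{1,1} − I_{0,0}| = 0.72878095 ≥ 0.3
|I_{2,2} − I_{1,1}| = 0.10331361 < 0.3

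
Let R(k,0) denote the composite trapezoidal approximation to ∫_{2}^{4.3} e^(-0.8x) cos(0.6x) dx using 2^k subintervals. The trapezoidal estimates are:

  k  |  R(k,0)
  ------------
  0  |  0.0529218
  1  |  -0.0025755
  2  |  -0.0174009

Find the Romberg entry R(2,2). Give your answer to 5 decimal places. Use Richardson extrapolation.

Richardson extrapolation on the trapezoidal column (denominator 4−1=3):
R(1,1) = -0.0025755 + (-0.0025755 − 0.0529218)/3 = -0.0210746
R(2,1) = -0.0174009 + (-0.0174009 − (-0.0025755))/3 = -0.0223427
R(2,2) = -0.0223427 + (-0.0223427 − (-0.0210746))/15 = -0.0224272
(Column j=1 coincides with Simpson's rule on the same nodes.)

-0.02243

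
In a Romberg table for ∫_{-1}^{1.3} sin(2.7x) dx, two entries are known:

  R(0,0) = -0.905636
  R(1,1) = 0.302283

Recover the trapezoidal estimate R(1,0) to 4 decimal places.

0.0003

From R(1,1) = (4·R(1,0) − R(0,0))/3, solve for R(1,0):
4·R(1,0) = 3·0.302283 + (-0.905636) = 0.001213
R(1,0) = 0.000303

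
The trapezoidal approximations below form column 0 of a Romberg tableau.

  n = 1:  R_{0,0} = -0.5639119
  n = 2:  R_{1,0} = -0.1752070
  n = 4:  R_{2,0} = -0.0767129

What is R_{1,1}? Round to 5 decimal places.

-0.04564

Richardson extrapolation on the trapezoidal column (denominator 4−1=3):
R_{1,1} = (4·(-0.1752070) − (-0.5639119)) / 3 = -0.0456387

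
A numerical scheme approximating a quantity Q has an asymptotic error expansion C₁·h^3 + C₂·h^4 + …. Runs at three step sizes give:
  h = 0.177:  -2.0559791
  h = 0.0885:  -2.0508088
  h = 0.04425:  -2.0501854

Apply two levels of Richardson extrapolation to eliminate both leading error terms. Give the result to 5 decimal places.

-2.05010

First eliminate the h^3 term (factor 2^3 = 8):
  B₁ = (8·(-2.0508088) − (-2.0559791))/7 = -2.0500702
  B₂ = (8·(-2.0501854) − (-2.0508088))/7 = -2.0500963
Then eliminate the h^4 term (factor 2^4 = 16):
  (16·(-2.0500963) − (-2.0500702))/15 = -2.0500980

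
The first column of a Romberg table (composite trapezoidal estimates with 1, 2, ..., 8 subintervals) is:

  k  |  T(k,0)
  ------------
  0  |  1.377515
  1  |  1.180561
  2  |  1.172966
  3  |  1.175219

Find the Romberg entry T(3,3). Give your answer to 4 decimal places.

1.1764

Richardson extrapolation on the trapezoidal column (denominator 4−1=3):
T(1,1) = (4·1.180561 − 1.377515) / 3 = 1.114910
T(2,1) = (4·1.172966 − 1.180561) / 3 = 1.170434
T(3,1) = 1.175219 + (1.175219 − 1.172966)/3 = 1.175970
T(2,2) = 1.170434 + (1.170434 − 1.114910)/15 = 1.174136
T(3,2) = (16·1.175970 − 1.170434) / 15 = 1.176339
T(3,3) = 1.176339 + (1.176339 − 1.174136)/63 = 1.176374
(Column j=1 coincides with Simpson's rule on the same nodes.)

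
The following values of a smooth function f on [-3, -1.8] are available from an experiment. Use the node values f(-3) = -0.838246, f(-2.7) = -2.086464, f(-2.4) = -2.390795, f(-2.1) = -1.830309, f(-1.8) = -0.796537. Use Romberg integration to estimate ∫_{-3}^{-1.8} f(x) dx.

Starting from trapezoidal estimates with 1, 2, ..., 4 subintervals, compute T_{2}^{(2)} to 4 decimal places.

T_{0}^{(0)} (trapezoid, 1 panel, h=1.2000): -0.980870
T_{1}^{(0)} (trapezoid, 2 panels, h=0.6000): -1.924912
T_{2}^{(0)} (trapezoid, 4 panels, h=0.3000): -2.137488
T_{1}^{(1)} = -1.924912 + (-1.924912 − (-0.980870))/3 = -2.239593
T_{2}^{(1)} = -2.137488 + (-2.137488 − (-1.924912))/3 = -2.208347
T_{2}^{(2)} = -2.208347 + (-2.208347 − (-2.239593))/15 = -2.206264

-2.2063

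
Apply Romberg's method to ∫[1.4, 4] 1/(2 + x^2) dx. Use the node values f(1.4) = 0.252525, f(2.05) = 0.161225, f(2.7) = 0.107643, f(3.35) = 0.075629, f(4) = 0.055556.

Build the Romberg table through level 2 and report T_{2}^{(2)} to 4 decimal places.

0.3186

T_{0}^{(0)} (trapezoid, 1 panel, h=2.6000): 0.400505
T_{1}^{(0)} (trapezoid, 2 panels, h=1.3000): 0.340189
T_{2}^{(0)} (trapezoid, 4 panels, h=0.6500): 0.324049
T_{1}^{(1)} = 0.340189 + (0.340189 − 0.400505)/3 = 0.320084
T_{2}^{(1)} = 0.324049 + (0.324049 − 0.340189)/3 = 0.318669
T_{2}^{(2)} = 0.318669 + (0.318669 − 0.320084)/15 = 0.318575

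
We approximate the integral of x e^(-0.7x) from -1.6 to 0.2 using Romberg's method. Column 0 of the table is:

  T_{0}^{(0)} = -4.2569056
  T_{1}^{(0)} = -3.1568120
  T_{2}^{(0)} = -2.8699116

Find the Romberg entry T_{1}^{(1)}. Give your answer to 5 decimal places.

T_{1}^{(1)} = -3.1568120 + (-3.1568120 − (-4.2569056))/3 = -2.7901141
(Column j=1 coincides with Simpson's rule on the same nodes.)

-2.79011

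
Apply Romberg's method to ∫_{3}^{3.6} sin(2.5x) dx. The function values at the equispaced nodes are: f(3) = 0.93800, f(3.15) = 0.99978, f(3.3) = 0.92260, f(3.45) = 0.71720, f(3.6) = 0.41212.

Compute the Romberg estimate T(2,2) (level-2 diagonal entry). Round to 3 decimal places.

0.503

T(0,0) (trapezoid, 1 panel, h=0.6000): 0.40504
T(1,0) (trapezoid, 2 panels, h=0.3000): 0.47930
T(2,0) (trapezoid, 4 panels, h=0.1500): 0.49720
T(1,1) = 0.47930 + (0.47930 − 0.40504)/3 = 0.50405
T(2,1) = 0.49720 + (0.49720 − 0.47930)/3 = 0.50317
T(2,2) = 0.50317 + (0.50317 − 0.50405)/15 = 0.50311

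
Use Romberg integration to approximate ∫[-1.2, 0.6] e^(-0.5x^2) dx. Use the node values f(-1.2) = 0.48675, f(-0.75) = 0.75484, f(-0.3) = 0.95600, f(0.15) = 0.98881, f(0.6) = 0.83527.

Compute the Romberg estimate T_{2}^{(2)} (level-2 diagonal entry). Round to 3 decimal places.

1.530

T_{0}^{(0)} (trapezoid, 1 panel, h=1.8000): 1.18982
T_{1}^{(0)} (trapezoid, 2 panels, h=0.9000): 1.45531
T_{2}^{(0)} (trapezoid, 4 panels, h=0.4500): 1.51230
T_{1}^{(1)} = 1.45531 + (1.45531 − 1.18982)/3 = 1.54381
T_{2}^{(1)} = 1.51230 + (1.51230 − 1.45531)/3 = 1.53130
T_{2}^{(2)} = 1.53130 + (1.53130 − 1.54381)/15 = 1.53047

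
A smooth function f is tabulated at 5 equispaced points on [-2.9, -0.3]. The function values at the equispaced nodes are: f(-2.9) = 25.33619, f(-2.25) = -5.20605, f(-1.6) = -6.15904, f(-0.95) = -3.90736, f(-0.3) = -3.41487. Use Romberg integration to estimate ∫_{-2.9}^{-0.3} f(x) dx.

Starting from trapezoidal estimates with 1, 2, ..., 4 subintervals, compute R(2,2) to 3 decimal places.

R(0,0) (trapezoid, 1 panel, h=2.6000): 28.49772
R(1,0) (trapezoid, 2 panels, h=1.3000): 6.24211
R(2,0) (trapezoid, 4 panels, h=0.6500): -2.80266
R(1,1) = 6.24211 + (6.24211 − 28.49772)/3 = -1.17643
R(2,1) = -2.80266 + (-2.80266 − 6.24211)/3 = -5.81758
R(2,2) = -5.81758 + (-5.81758 − (-1.17643))/15 = -6.12699

-6.127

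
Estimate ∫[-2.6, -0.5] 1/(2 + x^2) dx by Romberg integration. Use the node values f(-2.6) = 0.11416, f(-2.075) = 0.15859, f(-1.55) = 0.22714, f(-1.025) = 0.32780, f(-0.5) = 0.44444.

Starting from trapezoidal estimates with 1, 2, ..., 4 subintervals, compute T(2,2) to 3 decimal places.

0.518

T(0,0) (trapezoid, 1 panel, h=2.1000): 0.58653
T(1,0) (trapezoid, 2 panels, h=1.0500): 0.53176
T(2,0) (trapezoid, 4 panels, h=0.5250): 0.52124
T(1,1) = 0.53176 + (0.53176 − 0.58653)/3 = 0.51350
T(2,1) = 0.52124 + (0.52124 − 0.53176)/3 = 0.51773
T(2,2) = 0.51773 + (0.51773 − 0.51350)/15 = 0.51801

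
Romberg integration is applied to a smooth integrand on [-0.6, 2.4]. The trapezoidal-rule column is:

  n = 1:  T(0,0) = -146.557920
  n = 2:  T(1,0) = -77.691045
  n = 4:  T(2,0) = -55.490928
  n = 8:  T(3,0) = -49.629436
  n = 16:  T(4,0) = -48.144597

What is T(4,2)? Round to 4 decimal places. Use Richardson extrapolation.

-47.6479

T(3,1) = -49.629436 + (-49.629436 − (-55.490928))/3 = -47.675605
T(4,1) = -48.144597 + (-48.144597 − (-49.629436))/3 = -47.649651
T(4,2) = (16·(-47.649651) − (-47.675605)) / 15 = -47.647921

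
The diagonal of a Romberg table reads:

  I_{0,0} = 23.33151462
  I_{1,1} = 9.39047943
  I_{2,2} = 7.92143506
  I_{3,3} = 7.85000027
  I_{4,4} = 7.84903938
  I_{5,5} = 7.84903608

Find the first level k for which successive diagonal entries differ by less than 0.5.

|I_{1,1} − I_{0,0}| = 13.94103519 ≥ 0.5
|I_{2,2} − I_{1,1}| = 1.46904437 ≥ 0.5
|I_{3,3} − I_{2,2}| = 0.07143479 < 0.5

k = 3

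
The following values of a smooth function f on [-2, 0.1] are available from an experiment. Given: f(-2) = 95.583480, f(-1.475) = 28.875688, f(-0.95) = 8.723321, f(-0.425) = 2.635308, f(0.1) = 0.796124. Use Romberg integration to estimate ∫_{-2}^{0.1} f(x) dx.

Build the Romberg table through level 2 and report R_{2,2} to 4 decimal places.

41.7127

R_{0,0} (trapezoid, 1 panel, h=2.1000): 101.198584
R_{1,0} (trapezoid, 2 panels, h=1.0500): 59.758779
R_{2,0} (trapezoid, 4 panels, h=0.5250): 46.422662
R_{1,1} = 59.758779 + (59.758779 − 101.198584)/3 = 45.945511
R_{2,1} = 46.422662 + (46.422662 − 59.758779)/3 = 41.977290
R_{2,2} = 41.977290 + (41.977290 − 45.945511)/15 = 41.712742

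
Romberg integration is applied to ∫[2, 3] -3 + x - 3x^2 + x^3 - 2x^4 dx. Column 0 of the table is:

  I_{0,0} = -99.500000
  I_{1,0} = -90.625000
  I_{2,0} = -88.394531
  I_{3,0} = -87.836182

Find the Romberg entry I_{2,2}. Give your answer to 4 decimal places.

I_{1,1} = -90.625000 + (-90.625000 − (-99.500000))/3 = -87.666667
I_{2,1} = (4·(-88.394531) − (-90.625000)) / 3 = -87.651041
I_{2,2} = -87.651041 + (-87.651041 − (-87.666667))/15 = -87.649999

-87.6500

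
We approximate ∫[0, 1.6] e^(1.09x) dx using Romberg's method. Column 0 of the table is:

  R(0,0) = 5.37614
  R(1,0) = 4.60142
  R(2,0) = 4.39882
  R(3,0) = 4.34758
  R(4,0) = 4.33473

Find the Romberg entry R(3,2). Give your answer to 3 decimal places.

4.330

R(2,1) = 4.39882 + (4.39882 − 4.60142)/3 = 4.33129
R(3,1) = 4.34758 + (4.34758 − 4.39882)/3 = 4.33050
R(3,2) = (16·4.33050 − 4.33129) / 15 = 4.33045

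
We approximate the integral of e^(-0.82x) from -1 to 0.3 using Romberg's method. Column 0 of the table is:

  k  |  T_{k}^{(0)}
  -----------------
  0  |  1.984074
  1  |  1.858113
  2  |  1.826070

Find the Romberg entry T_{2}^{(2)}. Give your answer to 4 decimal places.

1.8153

Richardson extrapolation on the trapezoidal column (denominator 4−1=3):
T_{1}^{(1)} = (4·1.858113 − 1.984074) / 3 = 1.816126
T_{2}^{(1)} = 1.826070 + (1.826070 − 1.858113)/3 = 1.815389
T_{2}^{(2)} = (16·1.815389 − 1.816126) / 15 = 1.815340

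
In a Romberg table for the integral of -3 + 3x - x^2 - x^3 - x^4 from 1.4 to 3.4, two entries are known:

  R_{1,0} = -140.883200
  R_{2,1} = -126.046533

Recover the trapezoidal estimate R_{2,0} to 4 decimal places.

-129.7557

From R_{2,1} = (4·R_{2,0} − R_{1,0})/3, solve for R_{2,0}:
4·R_{2,0} = 3·(-126.046533) + (-140.883200) = -519.022799
R_{2,0} = -129.755700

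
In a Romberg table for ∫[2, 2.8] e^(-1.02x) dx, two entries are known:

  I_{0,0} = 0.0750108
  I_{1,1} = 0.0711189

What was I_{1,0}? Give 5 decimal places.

0.07209

From I_{1,1} = (4·I_{1,0} − I_{0,0})/3, solve for I_{1,0}:
4·I_{1,0} = 3·0.0711189 + 0.0750108 = 0.2883675
I_{1,0} = 0.0720919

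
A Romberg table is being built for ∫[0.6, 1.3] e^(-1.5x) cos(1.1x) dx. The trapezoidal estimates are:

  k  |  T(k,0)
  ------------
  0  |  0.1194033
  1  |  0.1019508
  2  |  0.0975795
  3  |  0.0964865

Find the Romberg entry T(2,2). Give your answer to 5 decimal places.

0.09612

T(1,1) = (4·0.1019508 − 0.1194033) / 3 = 0.0961333
T(2,1) = 0.0975795 + (0.0975795 − 0.1019508)/3 = 0.0961224
T(2,2) = 0.0961224 + (0.0961224 − 0.0961333)/15 = 0.0961217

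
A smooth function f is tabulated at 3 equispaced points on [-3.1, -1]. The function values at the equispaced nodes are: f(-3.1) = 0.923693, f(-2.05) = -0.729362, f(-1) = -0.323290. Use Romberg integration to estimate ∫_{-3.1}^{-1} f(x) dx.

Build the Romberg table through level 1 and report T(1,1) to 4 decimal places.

-0.8110

T(0,0) (trapezoid, 1 panel, h=2.1000): 0.630423
T(1,0) (trapezoid, 2 panels, h=1.0500): -0.450619
T(1,1) = -0.450619 + (-0.450619 − 0.630423)/3 = -0.810966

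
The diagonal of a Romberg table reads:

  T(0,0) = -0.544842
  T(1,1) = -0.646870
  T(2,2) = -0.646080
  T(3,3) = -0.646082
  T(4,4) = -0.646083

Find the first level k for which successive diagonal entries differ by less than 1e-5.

|T(1,1) − T(0,0)| = 0.102028 ≥ 1e-5
|T(2,2) − T(1,1)| = 0.000790 ≥ 1e-5
|T(3,3) − T(2,2)| = 0.000002 < 1e-5

k = 3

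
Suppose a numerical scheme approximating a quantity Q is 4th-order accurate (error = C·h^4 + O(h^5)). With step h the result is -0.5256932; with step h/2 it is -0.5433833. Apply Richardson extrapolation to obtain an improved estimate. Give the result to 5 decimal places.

-0.54456

The leading error scales as h^4; refining by a factor of 2 reduces it by 2^4 = 16.
Extrapolated value = (16·A(h/2) − A(h)) / (16 − 1)
= (16·(-0.5433833) − (-0.5256932)) / 15
= -8.1684396 / 15 = -0.5445626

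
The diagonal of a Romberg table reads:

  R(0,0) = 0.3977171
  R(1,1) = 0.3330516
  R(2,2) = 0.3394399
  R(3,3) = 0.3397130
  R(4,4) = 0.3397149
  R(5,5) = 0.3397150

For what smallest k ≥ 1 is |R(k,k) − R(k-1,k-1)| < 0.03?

|R(1,1) − R(0,0)| = 0.0646655 ≥ 0.03
|R(2,2) − R(1,1)| = 0.0063883 < 0.03

k = 2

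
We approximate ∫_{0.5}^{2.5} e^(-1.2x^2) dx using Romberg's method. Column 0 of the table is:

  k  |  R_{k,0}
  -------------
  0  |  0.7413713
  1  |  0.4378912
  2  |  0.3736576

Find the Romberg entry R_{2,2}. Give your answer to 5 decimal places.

0.35328

Richardson extrapolation on the trapezoidal column (denominator 4−1=3):
R_{1,1} = 0.4378912 + (0.4378912 − 0.7413713)/3 = 0.3367312
R_{2,1} = 0.3736576 + (0.3736576 − 0.4378912)/3 = 0.3522464
R_{2,2} = (16·0.3522464 − 0.3367312) / 15 = 0.3532807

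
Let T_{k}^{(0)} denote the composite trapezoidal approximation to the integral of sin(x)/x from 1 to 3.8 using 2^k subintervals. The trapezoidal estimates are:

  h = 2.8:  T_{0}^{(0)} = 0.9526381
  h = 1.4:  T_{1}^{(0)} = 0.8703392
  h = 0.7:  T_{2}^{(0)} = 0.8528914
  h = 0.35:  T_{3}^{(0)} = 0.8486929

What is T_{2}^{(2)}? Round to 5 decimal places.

0.84735

Richardson extrapolation on the trapezoidal column (denominator 4−1=3):
T_{1}^{(1)} = 0.8703392 + (0.8703392 − 0.9526381)/3 = 0.8429062
T_{2}^{(1)} = 0.8528914 + (0.8528914 − 0.8703392)/3 = 0.8470755
T_{2}^{(2)} = 0.8470755 + (0.8470755 − 0.8429062)/15 = 0.8473535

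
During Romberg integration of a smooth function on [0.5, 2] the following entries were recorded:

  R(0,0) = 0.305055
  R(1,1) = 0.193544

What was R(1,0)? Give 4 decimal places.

0.2214

From R(1,1) = (4·R(1,0) − R(0,0))/3, solve for R(1,0):
4·R(1,0) = 3·0.193544 + 0.305055 = 0.885687
R(1,0) = 0.221422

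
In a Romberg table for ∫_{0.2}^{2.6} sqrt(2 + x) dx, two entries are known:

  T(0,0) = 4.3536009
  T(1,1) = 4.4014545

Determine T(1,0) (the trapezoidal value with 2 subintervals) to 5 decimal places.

4.38949

From T(1,1) = (4·T(1,0) − T(0,0))/3, solve for T(1,0):
4·T(1,0) = 3·4.4014545 + 4.3536009 = 17.5579644
T(1,0) = 4.3894911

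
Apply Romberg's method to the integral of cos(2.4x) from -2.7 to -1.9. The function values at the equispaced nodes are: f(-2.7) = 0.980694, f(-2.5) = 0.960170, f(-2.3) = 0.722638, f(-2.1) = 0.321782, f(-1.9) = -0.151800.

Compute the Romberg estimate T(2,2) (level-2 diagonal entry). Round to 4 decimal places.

T(0,0) (trapezoid, 1 panel, h=0.8000): 0.331558
T(1,0) (trapezoid, 2 panels, h=0.4000): 0.454834
T(2,0) (trapezoid, 4 panels, h=0.2000): 0.483807
T(1,1) = 0.454834 + (0.454834 − 0.331558)/3 = 0.495926
T(2,1) = 0.483807 + (0.483807 − 0.454834)/3 = 0.493465
T(2,2) = 0.493465 + (0.493465 − 0.495926)/15 = 0.493301

0.4933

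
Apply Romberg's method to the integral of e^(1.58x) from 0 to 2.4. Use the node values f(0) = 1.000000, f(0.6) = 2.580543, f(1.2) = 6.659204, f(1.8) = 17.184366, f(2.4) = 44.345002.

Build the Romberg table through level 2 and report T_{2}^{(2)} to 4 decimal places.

T_{0}^{(0)} (trapezoid, 1 panel, h=2.4000): 54.414002
T_{1}^{(0)} (trapezoid, 2 panels, h=1.2000): 35.198046
T_{2}^{(0)} (trapezoid, 4 panels, h=0.6000): 29.457968
T_{1}^{(1)} = 35.198046 + (35.198046 − 54.414002)/3 = 28.792727
T_{2}^{(1)} = 29.457968 + (29.457968 − 35.198046)/3 = 27.544609
T_{2}^{(2)} = 27.544609 + (27.544609 − 28.792727)/15 = 27.461401

27.4614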